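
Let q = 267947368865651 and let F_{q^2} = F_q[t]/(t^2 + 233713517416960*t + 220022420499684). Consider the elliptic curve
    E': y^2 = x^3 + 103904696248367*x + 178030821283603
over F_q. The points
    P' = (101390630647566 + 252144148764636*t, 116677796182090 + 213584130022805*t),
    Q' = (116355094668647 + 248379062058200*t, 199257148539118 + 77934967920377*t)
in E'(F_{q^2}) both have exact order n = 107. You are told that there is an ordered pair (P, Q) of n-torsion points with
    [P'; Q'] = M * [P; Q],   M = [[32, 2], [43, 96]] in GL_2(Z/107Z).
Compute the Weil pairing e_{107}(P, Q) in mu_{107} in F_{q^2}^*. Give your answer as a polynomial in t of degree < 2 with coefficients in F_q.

Since e_{107}(P,P)=e_{107}(Q,Q)=1 and e_{107}(Q,P)=e_{107}(P,Q)^{-1}, expanding e_{107}(32*P + 2*Q,43*P + 96*Q) leaves e(P,Q)^det(M).
Hence e(P,Q) = e(P',Q')^{32} where 32 = 97^{-1} mod 107.
Miller loop for e_{107} over F_{267947368865651^2}: bits of 107 = 1101011; 6 double steps + 4 add steps, l/v at each.
e_{107}(P',Q') = 74701228235956 + 128877978181267*t.
(74701228235956 + 128877978181267*t)^{32} mod (267947368865651,f) = 45911709942488 + 151605897507268*t.

45911709942488 + 151605897507268*t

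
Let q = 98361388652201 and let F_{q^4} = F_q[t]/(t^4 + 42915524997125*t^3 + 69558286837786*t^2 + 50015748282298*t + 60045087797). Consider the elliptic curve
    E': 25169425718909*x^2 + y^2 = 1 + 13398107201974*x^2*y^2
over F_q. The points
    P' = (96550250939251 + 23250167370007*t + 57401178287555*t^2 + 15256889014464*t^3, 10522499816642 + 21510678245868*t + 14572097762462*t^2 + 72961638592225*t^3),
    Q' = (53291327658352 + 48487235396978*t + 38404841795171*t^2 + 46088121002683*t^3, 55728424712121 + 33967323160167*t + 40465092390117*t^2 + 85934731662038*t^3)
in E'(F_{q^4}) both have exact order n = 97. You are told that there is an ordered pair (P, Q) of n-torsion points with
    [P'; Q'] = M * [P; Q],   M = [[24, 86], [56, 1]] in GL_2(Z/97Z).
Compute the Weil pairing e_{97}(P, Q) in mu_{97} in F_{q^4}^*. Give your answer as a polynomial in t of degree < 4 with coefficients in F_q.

Under M = [[24,86],[56,1]] in GL_2(Z/97), e_{97}(P',Q') = e_{97}(P,Q)^(24*1-86*56 mod 97).
So e_{97}(P,Q) = e_{97}(P',Q')^{92}, since 58*92 = 1 mod 97.
Edwards->Montgomery: u=(1+y)/(1-y), v=u/x -> 42471540080803v^2=u^3+94368496005220u^2+u; then x_W=27533176792284u+55608616479581: y^2=x^3+83466077095252*x+54586294671757.
n = 97 = (1100001)_2 (7 bits, wt 3); accumulate f_{97,P'}(Q'+S)/f_{97,P'}(S) along the 6-step ladder.
The quotient is 37798742152795 + 68145227922705*t + 92468139628789*t^2 + 77426356053059*t^3.
Finally e_{97}(P,Q) = 20176735807585 + 60748400564510*t + 24087662155586*t^2 + 5808837974381*t^3.

20176735807585 + 60748400564510*t + 24087662155586*t^2 + 5808837974381*t^3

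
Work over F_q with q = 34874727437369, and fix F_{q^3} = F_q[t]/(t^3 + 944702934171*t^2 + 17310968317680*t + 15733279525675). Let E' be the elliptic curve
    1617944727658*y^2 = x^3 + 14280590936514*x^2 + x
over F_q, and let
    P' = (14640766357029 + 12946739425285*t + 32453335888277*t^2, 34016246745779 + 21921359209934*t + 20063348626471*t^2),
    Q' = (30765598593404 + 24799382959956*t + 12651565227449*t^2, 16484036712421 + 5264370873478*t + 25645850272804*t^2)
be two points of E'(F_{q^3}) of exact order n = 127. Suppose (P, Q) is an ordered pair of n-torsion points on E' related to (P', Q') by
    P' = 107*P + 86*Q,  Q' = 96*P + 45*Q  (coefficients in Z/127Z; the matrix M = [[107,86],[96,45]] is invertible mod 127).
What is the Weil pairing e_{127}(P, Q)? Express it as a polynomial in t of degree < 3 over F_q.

885133848767 + 17809257368784*t + 22966532917564*t^2

Alternating bilinearity on E[127] (values in mu_{127} in F_{34874727437369^3}) gives e(P',Q') = e(P,Q)^det(M).
det(M) mod 127 = 115; its inverse in (Z/127)^* is 74 (check: 115*74 mod 127 = 1).
Montgomery->Weierstrass: x_W = 4232138865142*x+18524946447978, y_W=4232138865142*y on F_{34874727437369}; lands on y^2=x^3+29262285346641*x+12243938333253.
Miller loop for e_{127} over F_{34874727437369^3}: bits of 127 = 1111111; 6 double steps + 6 add steps, l/v at each.
The quotient is 4989725932434 + 13569264773399*t + 24697486134162*t^2.
Hence e(P,Q) = 885133848767 + 17809257368784*t + 22966532917564*t^2 in F_{34874727437369^3}^*.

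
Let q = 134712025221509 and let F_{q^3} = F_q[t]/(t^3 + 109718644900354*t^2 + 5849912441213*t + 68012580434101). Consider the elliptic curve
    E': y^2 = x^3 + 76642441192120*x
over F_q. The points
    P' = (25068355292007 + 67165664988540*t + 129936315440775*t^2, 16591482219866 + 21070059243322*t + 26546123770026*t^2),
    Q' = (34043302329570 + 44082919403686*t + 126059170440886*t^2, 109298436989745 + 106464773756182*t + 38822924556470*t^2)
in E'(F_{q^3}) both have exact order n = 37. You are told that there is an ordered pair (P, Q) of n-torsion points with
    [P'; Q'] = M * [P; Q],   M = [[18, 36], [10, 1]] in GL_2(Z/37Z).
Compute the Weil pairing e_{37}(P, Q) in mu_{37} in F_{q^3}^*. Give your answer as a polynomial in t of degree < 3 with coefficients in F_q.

e_{37} is bilinear + alternating on E[37], so e_{37}(18*P + 36*Q, 10*P + 1*Q) = e_{37}(P,Q)^(18*1-36*10).
det(M) mod 37 = 28; its inverse in (Z/37)^* is 4 (check: 28*4 mod 37 = 1).
6-bit Miller (100101) on E'/F_{134712025221509} with a'=76642441192120, b'=0: accumulate tangent/chord ratios at Q'+S and P'+S'.
Result: e(P',Q') = 22730282315761 + 85099750520982*t + 122832422773742*t^2.
Raise to 4: e(P,Q) = 121545073136706 + 61329329546454*t + 95777488146546*t^2 in mu_{37}.

121545073136706 + 61329329546454*t + 95777488146546*t^2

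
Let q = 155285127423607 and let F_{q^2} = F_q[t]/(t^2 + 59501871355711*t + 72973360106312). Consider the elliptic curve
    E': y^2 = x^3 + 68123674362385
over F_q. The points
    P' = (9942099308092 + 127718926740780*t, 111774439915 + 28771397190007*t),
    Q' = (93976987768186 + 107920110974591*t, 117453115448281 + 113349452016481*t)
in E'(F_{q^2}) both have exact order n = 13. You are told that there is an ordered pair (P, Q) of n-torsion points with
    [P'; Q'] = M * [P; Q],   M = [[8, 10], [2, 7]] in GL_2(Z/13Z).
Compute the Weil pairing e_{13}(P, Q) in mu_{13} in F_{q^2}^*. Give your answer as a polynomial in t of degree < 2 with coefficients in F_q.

116045173307188 + 123530165579094*t

Alternating bilinearity on E[13] (values in mu_{13} in F_{155285127423607^2}) gives e(P',Q') = e(P,Q)^det(M).
8*7 - 10*2 = 36; reduced mod 13: det = 10, inverse 4.
4-bit Miller (1101) on E'/F_{155285127423607} with a'=0, b'=68123674362385: accumulate tangent/chord ratios at Q'+S and P'+S'.
Result: e(P',Q') = 64260924632404 + 34079571833332*t.
(64260924632404 + 34079571833332*t)^{4} mod (155285127423607,f) = 116045173307188 + 123530165579094*t.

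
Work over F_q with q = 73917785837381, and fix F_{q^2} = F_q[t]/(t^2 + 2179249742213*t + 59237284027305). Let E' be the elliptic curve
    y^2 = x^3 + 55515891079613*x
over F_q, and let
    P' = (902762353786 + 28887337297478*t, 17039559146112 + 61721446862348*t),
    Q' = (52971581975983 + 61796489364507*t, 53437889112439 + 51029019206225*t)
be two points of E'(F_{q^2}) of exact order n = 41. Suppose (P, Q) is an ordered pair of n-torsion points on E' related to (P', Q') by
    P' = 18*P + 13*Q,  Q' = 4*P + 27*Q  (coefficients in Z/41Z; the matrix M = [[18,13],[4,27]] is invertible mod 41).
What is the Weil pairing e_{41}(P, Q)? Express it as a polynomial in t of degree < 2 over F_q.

6119425114016 + 38043780713065*t

Under M = [[18,13],[4,27]] in GL_2(Z/41), e_{41}(P',Q') = e_{41}(P,Q)^(18*27-13*4 mod 41).
det M = 18*27 - 13*4 = 434 = 24 (mod 41); 24^{-1} = 12 (mod 41).
Build f_{41,P'} and f_{41,Q'} via the 6-bit ladder of 41=101001_2; evaluate at shifted divisors; quotient in F_{73917785837381^2}.
The quotient is 34209588354733 + 27087351945134*t.
Finally e_{41}(P,Q) = 6119425114016 + 38043780713065*t.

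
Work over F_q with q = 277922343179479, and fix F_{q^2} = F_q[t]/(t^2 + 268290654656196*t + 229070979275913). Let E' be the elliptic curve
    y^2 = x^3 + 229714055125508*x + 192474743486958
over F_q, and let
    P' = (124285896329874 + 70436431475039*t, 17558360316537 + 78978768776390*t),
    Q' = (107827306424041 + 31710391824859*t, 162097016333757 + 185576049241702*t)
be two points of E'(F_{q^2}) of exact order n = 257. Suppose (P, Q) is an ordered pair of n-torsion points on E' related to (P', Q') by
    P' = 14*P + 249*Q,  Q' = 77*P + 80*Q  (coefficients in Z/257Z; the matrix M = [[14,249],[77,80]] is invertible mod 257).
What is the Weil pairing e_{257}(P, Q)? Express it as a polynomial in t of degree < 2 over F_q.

The 257-Weil pairing on E[257] over F_{277922343179479} is alternating-bilinear: e_{257}(P',Q') = e_{257}(P,Q)^det(M).
det M = 14*80 - 249*77 = -18053 = 194 (mod 257); 194^{-1} = 155 (mod 257).
n = 257 = (100000001)_2 (9 bits, wt 2); accumulate f_{257,P'}(Q'+S)/f_{257,P'}(S) along the 8-step ladder.
Miller gives e_{257}(P',Q') = 202831773962244 + 228831618655502*t in F_{277922343179479^2}.
Raise to 155: e(P,Q) = 178256012733000 + 153517088691648*t in mu_{257}.

178256012733000 + 153517088691648*t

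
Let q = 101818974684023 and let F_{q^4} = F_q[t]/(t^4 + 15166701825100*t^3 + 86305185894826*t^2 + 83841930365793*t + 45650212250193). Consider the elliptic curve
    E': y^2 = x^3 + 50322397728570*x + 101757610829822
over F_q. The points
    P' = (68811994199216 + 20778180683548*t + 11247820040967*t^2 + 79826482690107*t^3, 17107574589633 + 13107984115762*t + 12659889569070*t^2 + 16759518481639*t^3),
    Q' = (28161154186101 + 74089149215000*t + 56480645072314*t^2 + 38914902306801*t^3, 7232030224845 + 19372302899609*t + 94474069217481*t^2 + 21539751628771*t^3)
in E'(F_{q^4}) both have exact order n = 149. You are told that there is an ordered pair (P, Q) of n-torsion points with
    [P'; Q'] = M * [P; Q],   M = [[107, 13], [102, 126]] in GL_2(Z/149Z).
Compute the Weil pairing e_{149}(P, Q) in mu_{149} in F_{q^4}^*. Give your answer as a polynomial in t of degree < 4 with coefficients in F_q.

Under M = [[107,13],[102,126]] in GL_2(Z/149), e_{149}(P',Q') = e_{149}(P,Q)^(107*126-13*102 mod 149).
det(M) mod 149 = 87; its inverse in (Z/149)^* is 12 (check: 87*12 mod 149 = 1).
Run Miller on y^2=x^3+50322397728570*x+101757610829822 over F_{101818974684023}: ladder 10010101 (8 bits); e = f_P(D_Q)/f_Q(D_P).
e_{149}(P',Q') = 47314645312966 + 56186557866692*t + 69329852649517*t^2 + 24864511998653*t^3.
Raise to 12: e(P,Q) = 24012471705132 + 71413731425554*t + 25748411584287*t^2 + 76826894976027*t^3 in mu_{149}.

24012471705132 + 71413731425554*t + 25748411584287*t^2 + 76826894976027*t^3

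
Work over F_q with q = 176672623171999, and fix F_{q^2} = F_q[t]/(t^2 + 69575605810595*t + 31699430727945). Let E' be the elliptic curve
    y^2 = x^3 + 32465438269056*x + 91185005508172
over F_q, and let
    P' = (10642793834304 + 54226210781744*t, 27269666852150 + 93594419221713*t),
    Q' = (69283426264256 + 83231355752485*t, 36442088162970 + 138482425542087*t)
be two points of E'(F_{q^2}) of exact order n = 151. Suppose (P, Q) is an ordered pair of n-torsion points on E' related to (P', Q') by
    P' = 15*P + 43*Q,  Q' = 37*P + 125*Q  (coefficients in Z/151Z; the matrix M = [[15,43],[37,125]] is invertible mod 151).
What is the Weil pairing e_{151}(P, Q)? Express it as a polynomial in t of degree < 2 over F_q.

130468390450229 + 156488639573398*t

The 151-Weil pairing on E[151] over F_{176672623171999} is alternating-bilinear: e_{151}(P',Q') = e_{151}(P,Q)^det(M).
So e_{151}(P,Q) = e_{151}(P',Q')^{109}, since 133*109 = 1 mod 151.
Build f_{151,P'} and f_{151,Q'} via the 8-bit ladder of 151=10010111_2; evaluate at shifted divisors; quotient in F_{176672623171999^2}.
Miller gives e_{151}(P',Q') = 19805018123065 + 49550117267428*t in F_{176672623171999^2}.
Hence e(P,Q) = 130468390450229 + 156488639573398*t in F_{176672623171999^2}^*.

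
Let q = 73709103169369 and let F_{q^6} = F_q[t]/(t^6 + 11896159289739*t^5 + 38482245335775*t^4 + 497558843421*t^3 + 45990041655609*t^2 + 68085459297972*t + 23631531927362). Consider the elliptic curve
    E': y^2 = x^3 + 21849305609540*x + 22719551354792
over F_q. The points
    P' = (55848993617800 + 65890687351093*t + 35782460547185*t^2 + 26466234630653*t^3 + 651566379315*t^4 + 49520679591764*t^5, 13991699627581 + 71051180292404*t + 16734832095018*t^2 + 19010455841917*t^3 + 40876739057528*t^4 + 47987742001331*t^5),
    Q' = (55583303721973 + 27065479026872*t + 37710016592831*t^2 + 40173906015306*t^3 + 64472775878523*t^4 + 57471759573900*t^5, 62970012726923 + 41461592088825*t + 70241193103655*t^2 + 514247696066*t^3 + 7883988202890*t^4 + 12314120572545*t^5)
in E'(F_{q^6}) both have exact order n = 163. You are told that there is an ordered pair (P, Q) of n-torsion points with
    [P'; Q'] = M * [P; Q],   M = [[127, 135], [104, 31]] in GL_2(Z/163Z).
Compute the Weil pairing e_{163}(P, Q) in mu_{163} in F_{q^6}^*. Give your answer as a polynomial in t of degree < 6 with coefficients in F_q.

Alternating bilinearity on E[163] (values in mu_{163} in F_{73709103169369^6}) gives e(P',Q') = e(P,Q)^det(M).
Inverting 3 mod 163: 109. Thus e_{163}(P,Q) = e(P',Q')^{109}.
n = 163 = (10100011)_2 (8 bits, wt 4); accumulate f_{163,P'}(Q'+S)/f_{163,P'}(S) along the 7-step ladder.
f_P(D_Q)/f_Q(D_P) = 50709757103839 + 6583766488944*t + 65753979629669*t^2 + 45555939776202*t^3 + 72936631361328*t^4 + 915812431560*t^5.
e_{163}(P,Q) = (50709757103839 + 6583766488944*t + 65753979629669*t^2 + 45555939776202*t^3 + 72936631361328*t^4 + 915812431560*t^5)^{109} = 56193606311667 + 42466580948508*t + 27137744239082*t^2 + 9334708237104*t^3 + 47495909874187*t^4 + 15952398275300*t^5.

56193606311667 + 42466580948508*t + 27137744239082*t^2 + 9334708237104*t^3 + 47495909874187*t^4 + 15952398275300*t^5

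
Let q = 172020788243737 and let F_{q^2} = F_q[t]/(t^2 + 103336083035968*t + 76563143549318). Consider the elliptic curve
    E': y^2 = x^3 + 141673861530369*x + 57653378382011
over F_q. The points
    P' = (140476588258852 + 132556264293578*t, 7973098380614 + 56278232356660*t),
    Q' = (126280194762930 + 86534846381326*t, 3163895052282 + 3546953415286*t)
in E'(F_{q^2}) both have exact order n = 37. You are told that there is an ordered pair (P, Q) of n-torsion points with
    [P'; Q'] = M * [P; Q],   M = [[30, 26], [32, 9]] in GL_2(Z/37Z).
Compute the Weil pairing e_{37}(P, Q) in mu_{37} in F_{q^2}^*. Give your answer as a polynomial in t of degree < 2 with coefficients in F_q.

136015568076727 + 109540421660546*t

Under M = [[30,26],[32,9]] in GL_2(Z/37), e_{37}(P',Q') = e_{37}(P,Q)^(30*9-26*32 mod 37).
Inverting 30 mod 37: 21. Thus e_{37}(P,Q) = e(P',Q')^{21}.
6-bit Miller (100101) on E'/F_{172020788243737} with a'=141673861530369, b'=57653378382011: accumulate tangent/chord ratios at Q'+S and P'+S'.
e_{37}(P',Q') = 124911633338560 + 66728089867258*t.
(124911633338560 + 66728089867258*t)^{21} mod (172020788243737,f) = 136015568076727 + 109540421660546*t.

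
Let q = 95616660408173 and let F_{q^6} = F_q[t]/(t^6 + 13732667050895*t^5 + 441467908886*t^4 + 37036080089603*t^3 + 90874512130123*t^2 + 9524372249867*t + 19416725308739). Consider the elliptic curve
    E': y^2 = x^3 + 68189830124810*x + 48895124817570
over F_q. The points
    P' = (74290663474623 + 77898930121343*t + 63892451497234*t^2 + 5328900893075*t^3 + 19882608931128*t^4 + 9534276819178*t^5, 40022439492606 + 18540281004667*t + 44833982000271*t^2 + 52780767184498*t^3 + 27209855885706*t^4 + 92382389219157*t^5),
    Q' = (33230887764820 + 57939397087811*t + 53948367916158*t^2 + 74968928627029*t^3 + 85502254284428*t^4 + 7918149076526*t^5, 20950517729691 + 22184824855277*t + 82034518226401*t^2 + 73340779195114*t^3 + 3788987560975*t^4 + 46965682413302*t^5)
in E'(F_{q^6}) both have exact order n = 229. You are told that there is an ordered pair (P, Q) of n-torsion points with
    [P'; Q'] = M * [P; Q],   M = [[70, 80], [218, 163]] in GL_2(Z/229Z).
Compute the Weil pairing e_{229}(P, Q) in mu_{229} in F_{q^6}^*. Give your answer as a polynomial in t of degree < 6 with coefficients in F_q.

4423876009841 + 59351893206889*t + 38892149464783*t^2 + 1012117296947*t^3 + 31640810628052*t^4 + 835444633674*t^5

e_{229} is bilinear + alternating on E[229], so e_{229}(70*P + 80*Q, 218*P + 163*Q) = e_{229}(P,Q)^(70*163-80*218).
Inverting 153 mod 229: 3. Thus e_{229}(P,Q) = e(P',Q')^{3}.
Build f_{229,P'} and f_{229,Q'} via the 8-bit ladder of 229=11100101_2; evaluate at shifted divisors; quotient in F_{95616660408173^6}.
f_P(D_Q)/f_Q(D_P) = 73440777461025 + 6291541009387*t + 20553153488616*t^2 + 25058779781513*t^3 + 59714220321453*t^4 + 90666635448219*t^5.
e_{229}(P,Q) = (73440777461025 + 6291541009387*t + 20553153488616*t^2 + 25058779781513*t^3 + 59714220321453*t^4 + 90666635448219*t^5)^{3} = 4423876009841 + 59351893206889*t + 38892149464783*t^2 + 1012117296947*t^3 + 31640810628052*t^4 + 835444633674*t^5.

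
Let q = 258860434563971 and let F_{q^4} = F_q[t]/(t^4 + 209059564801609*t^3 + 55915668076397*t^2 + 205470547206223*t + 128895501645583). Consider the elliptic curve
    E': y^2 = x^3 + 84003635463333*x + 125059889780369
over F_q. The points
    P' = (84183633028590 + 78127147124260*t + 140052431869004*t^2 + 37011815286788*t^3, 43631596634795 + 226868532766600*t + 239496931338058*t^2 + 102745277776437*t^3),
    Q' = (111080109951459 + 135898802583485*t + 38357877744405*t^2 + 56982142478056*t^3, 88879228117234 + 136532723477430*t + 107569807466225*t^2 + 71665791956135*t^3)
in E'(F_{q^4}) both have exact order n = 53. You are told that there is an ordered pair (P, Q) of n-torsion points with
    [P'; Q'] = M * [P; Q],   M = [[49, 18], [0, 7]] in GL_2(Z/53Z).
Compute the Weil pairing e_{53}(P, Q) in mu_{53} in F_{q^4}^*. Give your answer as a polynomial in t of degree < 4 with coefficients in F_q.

223655067304167 + 85458017972363*t + 13528003421043*t^2 + 37078070493047*t^3

e_{53}(aP+bQ,cP+dQ) = e_{53}(P,Q)^(ad-bc); with (a,b,c,d)=(49,18,0,7) this gives the det-53 law.
det M = 49*7 - 18*0 = 343 = 25 (mod 53); 25^{-1} = 17 (mod 53).
Build f_{53,P'} and f_{53,Q'} via the 6-bit ladder of 53=110101_2; evaluate at shifted divisors; quotient in F_{258860434563971^4}.
So e_{53}(P',Q') = 149074445823063 + 27634727065006*t + 169609907684026*t^2 + 231179401792010*t^3.
(149074445823063 + 27634727065006*t + 169609907684026*t^2 + 231179401792010*t^3)^{17} mod (258860434563971,f) = 223655067304167 + 85458017972363*t + 13528003421043*t^2 + 37078070493047*t^3.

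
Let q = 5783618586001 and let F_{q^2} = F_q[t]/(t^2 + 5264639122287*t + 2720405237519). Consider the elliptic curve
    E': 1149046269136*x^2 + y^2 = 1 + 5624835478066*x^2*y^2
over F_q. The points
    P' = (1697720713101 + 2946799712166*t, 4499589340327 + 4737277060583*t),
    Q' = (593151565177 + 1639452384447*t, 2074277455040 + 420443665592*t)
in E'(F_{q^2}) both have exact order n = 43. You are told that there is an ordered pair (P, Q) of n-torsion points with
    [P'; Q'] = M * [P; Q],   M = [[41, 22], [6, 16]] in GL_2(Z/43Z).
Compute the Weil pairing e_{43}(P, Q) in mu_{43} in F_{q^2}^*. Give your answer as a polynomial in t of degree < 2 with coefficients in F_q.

Alternating bilinearity on E[43] (values in mu_{43} in F_{5783618586001^2}) gives e(P',Q') = e(P,Q)^det(M).
det(M) mod 43 = 8; its inverse in (Z/43)^* is 27 (check: 8*27 mod 43 = 1).
Map (x,y)_Ed via u=(1+y)/(1-y), v=(1+y)/((1-y)x) to Montgomery A=4511824037786,B=590920436378; then to (a',b')=(3323498728650,3595444436147).
Double-and-add over 101011: 6-1 doublings, 4-1 additions; each step l_{T,T}/v_{2T} or l_{T,P'}/v at Q'+S for random S.
Miller gives e_{43}(P',Q') = 2962458322254 + 1250206787430*t in F_{5783618586001^2}.
(2962458322254 + 1250206787430*t)^{27} mod (5783618586001,f) = 686815931161 + 2046623373585*t.

686815931161 + 2046623373585*t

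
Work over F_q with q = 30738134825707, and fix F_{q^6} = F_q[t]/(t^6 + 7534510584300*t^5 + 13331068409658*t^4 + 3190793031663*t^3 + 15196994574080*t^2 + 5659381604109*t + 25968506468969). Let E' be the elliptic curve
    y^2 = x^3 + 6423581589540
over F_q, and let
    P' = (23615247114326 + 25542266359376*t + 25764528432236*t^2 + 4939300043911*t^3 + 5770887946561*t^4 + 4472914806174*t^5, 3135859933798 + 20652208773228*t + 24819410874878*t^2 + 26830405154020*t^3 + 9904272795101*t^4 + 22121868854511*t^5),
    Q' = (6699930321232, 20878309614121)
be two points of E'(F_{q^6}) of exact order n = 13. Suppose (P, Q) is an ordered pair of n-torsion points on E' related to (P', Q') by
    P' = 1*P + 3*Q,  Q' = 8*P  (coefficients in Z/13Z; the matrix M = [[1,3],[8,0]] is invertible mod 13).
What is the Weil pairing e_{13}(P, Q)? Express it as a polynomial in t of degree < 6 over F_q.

Since e_{13}(P,P)=e_{13}(Q,Q)=1 and e_{13}(Q,P)=e_{13}(P,Q)^{-1}, expanding e_{13}(1*P + 3*Q,8*P) leaves e(P,Q)^det(M).
1*0 - 3*8 = -24; reduced mod 13: det = 2, inverse 7.
Double-and-add over 1101: 4-1 doublings, 3-1 additions; each step l_{T,T}/v_{2T} or l_{T,P'}/v at Q'+S for random S.
e_{13}(P',Q') = 29013640675197 + 23628722617421*t + 30239973382198*t^2 + 617581759165*t^3 + 29008189589962*t^4 + 23377507334254*t^5.
Hence e(P,Q) = 2209739425925 + 19533096238595*t + 14238014487013*t^2 + 26458123317049*t^3 + 29137927457444*t^4 + 10672184788017*t^5 in F_{30738134825707^6}^*.

2209739425925 + 19533096238595*t + 14238014487013*t^2 + 26458123317049*t^3 + 29137927457444*t^4 + 10672184788017*t^5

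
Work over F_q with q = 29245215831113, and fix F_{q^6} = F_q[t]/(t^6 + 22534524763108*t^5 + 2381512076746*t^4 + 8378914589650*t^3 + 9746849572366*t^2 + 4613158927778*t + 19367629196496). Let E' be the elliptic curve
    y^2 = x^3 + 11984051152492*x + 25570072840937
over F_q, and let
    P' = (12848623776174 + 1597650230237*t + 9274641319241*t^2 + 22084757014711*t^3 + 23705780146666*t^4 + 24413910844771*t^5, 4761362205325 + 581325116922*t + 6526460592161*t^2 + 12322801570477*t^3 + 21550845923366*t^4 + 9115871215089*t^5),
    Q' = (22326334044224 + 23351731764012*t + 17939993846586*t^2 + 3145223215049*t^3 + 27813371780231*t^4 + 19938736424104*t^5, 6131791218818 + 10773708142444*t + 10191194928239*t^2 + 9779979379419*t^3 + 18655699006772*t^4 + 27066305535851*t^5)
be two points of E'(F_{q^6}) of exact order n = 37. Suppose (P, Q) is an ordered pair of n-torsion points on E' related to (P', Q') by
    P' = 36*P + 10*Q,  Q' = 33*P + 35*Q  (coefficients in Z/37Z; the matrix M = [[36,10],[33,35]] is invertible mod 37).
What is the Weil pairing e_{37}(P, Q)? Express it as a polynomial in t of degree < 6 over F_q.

e_{37}(aP+bQ,cP+dQ) = e_{37}(P,Q)^(ad-bc); with (a,b,c,d)=(36,10,33,35) this gives the det-37 law.
det(M) mod 37 = 5; its inverse in (Z/37)^* is 15 (check: 5*15 mod 37 = 1).
Miller loop for e_{37} over F_{29245215831113^6}: bits of 37 = 100101; 5 double steps + 2 add steps, l/v at each.
f_P(D_Q)/f_Q(D_P) = 20706718674392 + 13199747324217*t + 27048876084881*t^2 + 11281647772796*t^3 + 23851655999922*t^4 + 25114503182554*t^5.
Hence e(P,Q) = 667925022857 + 25550546290109*t + 2490330737906*t^2 + 23116606115189*t^3 + 25715127363743*t^4 + 17364155690359*t^5 in F_{29245215831113^6}^*.

667925022857 + 25550546290109*t + 2490330737906*t^2 + 23116606115189*t^3 + 25715127363743*t^4 + 17364155690359*t^5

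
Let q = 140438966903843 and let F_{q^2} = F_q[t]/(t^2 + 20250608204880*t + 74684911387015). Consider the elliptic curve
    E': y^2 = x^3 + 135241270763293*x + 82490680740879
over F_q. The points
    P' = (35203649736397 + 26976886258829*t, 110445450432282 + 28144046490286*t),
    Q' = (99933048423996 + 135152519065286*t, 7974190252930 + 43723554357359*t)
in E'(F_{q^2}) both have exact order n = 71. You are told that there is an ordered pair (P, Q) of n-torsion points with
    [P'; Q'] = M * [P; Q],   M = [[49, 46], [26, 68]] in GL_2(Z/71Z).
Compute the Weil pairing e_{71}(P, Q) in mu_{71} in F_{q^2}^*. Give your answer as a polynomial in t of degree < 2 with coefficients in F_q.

116978238777178 + 97643550869061*t

Under M = [[49,46],[26,68]] in GL_2(Z/71), e_{71}(P',Q') = e_{71}(P,Q)^(49*68-46*26 mod 71).
Hence e(P,Q) = e(P',Q')^{12} where 12 = 6^{-1} mod 71.
Run Miller on y^2=x^3+135241270763293*x+82490680740879 over F_{140438966903843}: ladder 1000111 (7 bits); e = f_P(D_Q)/f_Q(D_P).
f_P(D_Q)/f_Q(D_P) = 127374021493700 + 124965706113463*t.
(127374021493700 + 124965706113463*t)^{12} mod (140438966903843,f) = 116978238777178 + 97643550869061*t.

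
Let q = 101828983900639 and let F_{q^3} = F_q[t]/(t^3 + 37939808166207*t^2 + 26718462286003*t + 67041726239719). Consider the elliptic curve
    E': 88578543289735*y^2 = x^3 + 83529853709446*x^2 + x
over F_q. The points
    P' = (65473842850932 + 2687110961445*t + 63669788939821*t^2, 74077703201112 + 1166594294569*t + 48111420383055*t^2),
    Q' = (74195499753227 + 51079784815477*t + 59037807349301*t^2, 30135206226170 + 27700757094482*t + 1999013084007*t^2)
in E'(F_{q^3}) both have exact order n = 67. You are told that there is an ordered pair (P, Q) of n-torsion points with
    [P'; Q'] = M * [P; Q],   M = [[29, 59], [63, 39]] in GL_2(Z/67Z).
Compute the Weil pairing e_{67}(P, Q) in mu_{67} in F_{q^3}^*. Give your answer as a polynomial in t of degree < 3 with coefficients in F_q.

e_{67} is bilinear + alternating on E[67], so e_{67}(29*P + 59*Q, 63*P + 39*Q) = e_{67}(P,Q)^(29*39-59*63).
det(M) mod 67 = 27; its inverse in (Z/67)^* is 5 (check: 27*5 mod 67 = 1).
Undo Montgomery via alpha=56764803823589, beta=25488067357665: (a',b')=(26796450666890,22355793862728) over F_{101828983900639}.
Miller loop for e_{67} over F_{101828983900639^3}: bits of 67 = 1000011; 6 double steps + 2 add steps, l/v at each.
Result: e(P',Q') = 12422227114141 + 13654256929872*t + 20888567622882*t^2.
Hence e(P,Q) = 54000759090250 + 79748334416260*t + 98898681907880*t^2 in F_{101828983900639^3}^*.

54000759090250 + 79748334416260*t + 98898681907880*t^2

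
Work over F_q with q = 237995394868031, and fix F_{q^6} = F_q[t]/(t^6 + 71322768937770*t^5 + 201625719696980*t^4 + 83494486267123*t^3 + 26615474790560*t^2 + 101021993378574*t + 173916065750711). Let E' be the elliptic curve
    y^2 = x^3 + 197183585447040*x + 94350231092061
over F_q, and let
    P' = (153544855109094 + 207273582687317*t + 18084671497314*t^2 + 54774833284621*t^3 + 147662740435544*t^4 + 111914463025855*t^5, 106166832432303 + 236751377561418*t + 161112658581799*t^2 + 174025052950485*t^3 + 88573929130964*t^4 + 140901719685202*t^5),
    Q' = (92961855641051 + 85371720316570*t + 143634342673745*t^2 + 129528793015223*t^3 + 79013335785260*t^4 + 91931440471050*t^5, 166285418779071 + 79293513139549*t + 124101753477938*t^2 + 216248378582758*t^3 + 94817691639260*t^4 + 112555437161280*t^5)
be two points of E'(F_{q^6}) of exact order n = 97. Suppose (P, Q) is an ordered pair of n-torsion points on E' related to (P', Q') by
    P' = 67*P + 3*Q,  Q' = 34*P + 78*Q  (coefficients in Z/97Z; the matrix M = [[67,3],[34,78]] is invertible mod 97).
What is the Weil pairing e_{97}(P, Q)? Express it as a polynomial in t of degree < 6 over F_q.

The 97-Weil pairing on E[97] over F_{237995394868031} is alternating-bilinear: e_{97}(P',Q') = e_{97}(P,Q)^det(M).
Inverting 80 mod 97: 57. Thus e_{97}(P,Q) = e(P',Q')^{57}.
n = 97 = (1100001)_2 (7 bits, wt 3); accumulate f_{97,P'}(Q'+S)/f_{97,P'}(S) along the 6-step ladder.
The quotient is 152259819293386 + 223507116047371*t + 201587743264130*t^2 + 196802904808397*t^3 + 73687288921445*t^4 + 61051102344430*t^5.
(152259819293386 + 223507116047371*t + 201587743264130*t^2 + 196802904808397*t^3 + 73687288921445*t^4 + 61051102344430*t^5)^{57} mod (237995394868031,f) = 164204908463912 + 84217070370654*t + 90627471263189*t^2 + 167207498416765*t^3 + 207832951647963*t^4 + 137744500289328*t^5.

164204908463912 + 84217070370654*t + 90627471263189*t^2 + 167207498416765*t^3 + 207832951647963*t^4 + 137744500289328*t^5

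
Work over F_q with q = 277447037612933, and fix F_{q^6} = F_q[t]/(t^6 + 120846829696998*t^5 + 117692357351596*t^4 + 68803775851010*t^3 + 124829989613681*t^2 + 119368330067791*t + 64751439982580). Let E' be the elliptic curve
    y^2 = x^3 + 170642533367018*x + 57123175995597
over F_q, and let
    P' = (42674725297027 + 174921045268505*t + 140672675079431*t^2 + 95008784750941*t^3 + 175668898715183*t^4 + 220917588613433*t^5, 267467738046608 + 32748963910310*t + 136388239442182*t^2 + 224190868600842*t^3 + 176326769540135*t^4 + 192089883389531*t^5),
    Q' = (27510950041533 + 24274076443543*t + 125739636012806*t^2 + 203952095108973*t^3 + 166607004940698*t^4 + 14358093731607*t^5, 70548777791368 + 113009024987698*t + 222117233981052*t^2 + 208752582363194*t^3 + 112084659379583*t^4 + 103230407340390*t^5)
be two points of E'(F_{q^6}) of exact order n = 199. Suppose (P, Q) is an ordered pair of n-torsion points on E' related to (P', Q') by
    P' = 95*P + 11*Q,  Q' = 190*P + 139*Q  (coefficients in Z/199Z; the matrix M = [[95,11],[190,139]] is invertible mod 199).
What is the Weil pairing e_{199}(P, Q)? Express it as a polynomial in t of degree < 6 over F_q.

Alternating bilinearity on E[199] (values in mu_{199} in F_{277447037612933^6}) gives e(P',Q') = e(P,Q)^det(M).
Hence e(P,Q) = e(P',Q')^{48} where 48 = 170^{-1} mod 199.
Run Miller on y^2=x^3+170642533367018*x+57123175995597 over F_{277447037612933}: ladder 11000111 (8 bits); e = f_P(D_Q)/f_Q(D_P).
Miller gives e_{199}(P',Q') = 82758949323010 + 249973960893536*t + 160560521666744*t^2 + 149494990748422*t^3 + 158476893423136*t^4 + 236972258599513*t^5 in F_{277447037612933^6}.
Finally e_{199}(P,Q) = 256535953669732 + 63576956245236*t + 6778911389212*t^2 + 64549355792355*t^3 + 250802663389126*t^4 + 213751662843529*t^5.

256535953669732 + 63576956245236*t + 6778911389212*t^2 + 64549355792355*t^3 + 250802663389126*t^4 + 213751662843529*t^5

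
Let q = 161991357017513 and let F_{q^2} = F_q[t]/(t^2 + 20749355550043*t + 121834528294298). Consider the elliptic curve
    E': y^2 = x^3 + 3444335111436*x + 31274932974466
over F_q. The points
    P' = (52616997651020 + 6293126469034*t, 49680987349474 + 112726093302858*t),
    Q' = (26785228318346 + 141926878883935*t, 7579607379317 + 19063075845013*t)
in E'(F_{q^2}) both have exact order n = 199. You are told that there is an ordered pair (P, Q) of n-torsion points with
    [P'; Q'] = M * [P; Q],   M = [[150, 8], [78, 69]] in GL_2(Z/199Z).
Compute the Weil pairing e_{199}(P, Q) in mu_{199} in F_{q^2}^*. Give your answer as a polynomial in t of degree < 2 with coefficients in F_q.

104117838529475 + 30943638474103*t

Since e_{199}(P,P)=e_{199}(Q,Q)=1 and e_{199}(Q,P)=e_{199}(P,Q)^{-1}, expanding e_{199}(150*P + 8*Q,78*P + 69*Q) leaves e(P,Q)^det(M).
Inverting 174 mod 199: 191. Thus e_{199}(P,Q) = e(P',Q')^{191}.
Build f_{199,P'} and f_{199,Q'} via the 8-bit ladder of 199=11000111_2; evaluate at shifted divisors; quotient in F_{161991357017513^2}.
Result: e(P',Q') = 48491982436677 + 149361288711010*t.
Thus e_{199}(P,Q) = 104117838529475 + 30943638474103*t.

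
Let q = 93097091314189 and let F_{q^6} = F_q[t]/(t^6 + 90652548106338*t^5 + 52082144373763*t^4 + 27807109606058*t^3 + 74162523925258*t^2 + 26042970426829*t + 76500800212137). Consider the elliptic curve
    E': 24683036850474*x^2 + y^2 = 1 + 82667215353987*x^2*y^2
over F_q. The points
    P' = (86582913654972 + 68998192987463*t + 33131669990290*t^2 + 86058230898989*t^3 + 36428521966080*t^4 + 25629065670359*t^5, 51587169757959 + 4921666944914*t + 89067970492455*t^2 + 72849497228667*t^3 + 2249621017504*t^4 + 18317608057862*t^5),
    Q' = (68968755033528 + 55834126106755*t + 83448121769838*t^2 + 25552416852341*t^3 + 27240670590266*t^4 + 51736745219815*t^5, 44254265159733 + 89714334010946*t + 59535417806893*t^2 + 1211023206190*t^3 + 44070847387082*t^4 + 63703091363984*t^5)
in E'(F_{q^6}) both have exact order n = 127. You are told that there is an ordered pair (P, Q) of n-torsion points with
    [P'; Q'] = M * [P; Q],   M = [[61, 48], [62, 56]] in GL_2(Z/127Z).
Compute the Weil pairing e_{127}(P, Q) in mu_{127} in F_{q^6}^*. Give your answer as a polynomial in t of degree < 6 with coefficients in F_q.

Since e_{127}(P,P)=e_{127}(Q,Q)=1 and e_{127}(Q,P)=e_{127}(P,Q)^{-1}, expanding e_{127}(61*P + 48*Q,62*P + 56*Q) leaves e(P,Q)^det(M).
Inverting 59 mod 127: 28. Thus e_{127}(P,Q) = e(P',Q')^{28}.
Edwards a_E,d_E -> Montgomery A=12028607617575,B=66899138847372 -> Weierstrass 8749908107292,71728884128823 via alpha=64440254357838,beta=8778228202669.
Run Miller on y^2=x^3+8749908107292*x+71728884128823 over F_{93097091314189}: ladder 1111111 (7 bits); e = f_P(D_Q)/f_Q(D_P).
e_{127}(P',Q') = 17924182479285 + 46501372047038*t + 50876289604445*t^2 + 15651249816310*t^3 + 1235805811199*t^4 + 27055290948221*t^5.
Finally e_{127}(P,Q) = 2351514125424 + 4892106296730*t + 57561675421955*t^2 + 57083083869211*t^3 + 15705150867670*t^4 + 62014792183089*t^5.

2351514125424 + 4892106296730*t + 57561675421955*t^2 + 57083083869211*t^3 + 15705150867670*t^4 + 62014792183089*t^5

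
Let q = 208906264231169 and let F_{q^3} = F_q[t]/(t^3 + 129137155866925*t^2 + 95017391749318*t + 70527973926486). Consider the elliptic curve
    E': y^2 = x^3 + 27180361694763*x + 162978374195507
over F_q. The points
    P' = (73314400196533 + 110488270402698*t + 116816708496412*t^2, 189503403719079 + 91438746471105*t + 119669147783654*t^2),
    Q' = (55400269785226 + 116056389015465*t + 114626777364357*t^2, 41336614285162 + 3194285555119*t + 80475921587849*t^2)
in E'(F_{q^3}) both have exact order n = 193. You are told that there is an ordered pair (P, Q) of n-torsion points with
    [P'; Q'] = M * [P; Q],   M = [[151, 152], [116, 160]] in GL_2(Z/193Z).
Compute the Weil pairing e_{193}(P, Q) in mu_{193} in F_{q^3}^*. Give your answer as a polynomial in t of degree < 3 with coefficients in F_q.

97798825819877 + 118315730877360*t + 110039706243439*t^2

The 193-Weil pairing on E[193] over F_{208906264231169} is alternating-bilinear: e_{193}(P',Q') = e_{193}(P,Q)^det(M).
151*160 - 152*116 = 6528; reduced mod 193: det = 159, inverse 17.
Build f_{193,P'} and f_{193,Q'} via the 8-bit ladder of 193=11000001_2; evaluate at shifted divisors; quotient in F_{208906264231169^3}.
e_{193}(P',Q') = 191592873545613 + 102556305116927*t + 52382625568885*t^2.
(191592873545613 + 102556305116927*t + 52382625568885*t^2)^{17} mod (208906264231169,f) = 97798825819877 + 118315730877360*t + 110039706243439*t^2.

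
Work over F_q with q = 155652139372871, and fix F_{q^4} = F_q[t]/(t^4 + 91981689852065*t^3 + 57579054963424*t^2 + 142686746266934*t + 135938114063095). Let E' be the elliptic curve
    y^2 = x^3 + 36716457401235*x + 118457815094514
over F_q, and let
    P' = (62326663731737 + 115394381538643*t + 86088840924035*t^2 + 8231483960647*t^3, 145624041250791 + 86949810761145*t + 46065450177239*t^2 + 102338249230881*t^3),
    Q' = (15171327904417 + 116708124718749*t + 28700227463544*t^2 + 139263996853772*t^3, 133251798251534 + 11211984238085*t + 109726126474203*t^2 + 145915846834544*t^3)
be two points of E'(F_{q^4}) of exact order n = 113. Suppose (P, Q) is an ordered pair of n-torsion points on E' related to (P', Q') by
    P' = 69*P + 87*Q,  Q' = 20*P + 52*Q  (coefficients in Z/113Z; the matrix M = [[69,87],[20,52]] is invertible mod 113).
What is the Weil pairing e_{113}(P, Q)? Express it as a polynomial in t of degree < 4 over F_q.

92918260856231 + 39154108739017*t + 106294049910057*t^2 + 61575305819580*t^3

Since e_{113}(P,P)=e_{113}(Q,Q)=1 and e_{113}(Q,P)=e_{113}(P,Q)^{-1}, expanding e_{113}(69*P + 87*Q,20*P + 52*Q) leaves e(P,Q)^det(M).
Hence e(P,Q) = e(P',Q')^{65} where 65 = 40^{-1} mod 113.
Double-and-add over 1110001: 7-1 doublings, 4-1 additions; each step l_{T,T}/v_{2T} or l_{T,P'}/v at Q'+S for random S.
f_P(D_Q)/f_Q(D_P) = 63827573111318 + 11672808317610*t + 68977749498983*t^2 + 138432143180704*t^3.
(63827573111318 + 11672808317610*t + 68977749498983*t^2 + 138432143180704*t^3)^{65} mod (155652139372871,f) = 92918260856231 + 39154108739017*t + 106294049910057*t^2 + 61575305819580*t^3.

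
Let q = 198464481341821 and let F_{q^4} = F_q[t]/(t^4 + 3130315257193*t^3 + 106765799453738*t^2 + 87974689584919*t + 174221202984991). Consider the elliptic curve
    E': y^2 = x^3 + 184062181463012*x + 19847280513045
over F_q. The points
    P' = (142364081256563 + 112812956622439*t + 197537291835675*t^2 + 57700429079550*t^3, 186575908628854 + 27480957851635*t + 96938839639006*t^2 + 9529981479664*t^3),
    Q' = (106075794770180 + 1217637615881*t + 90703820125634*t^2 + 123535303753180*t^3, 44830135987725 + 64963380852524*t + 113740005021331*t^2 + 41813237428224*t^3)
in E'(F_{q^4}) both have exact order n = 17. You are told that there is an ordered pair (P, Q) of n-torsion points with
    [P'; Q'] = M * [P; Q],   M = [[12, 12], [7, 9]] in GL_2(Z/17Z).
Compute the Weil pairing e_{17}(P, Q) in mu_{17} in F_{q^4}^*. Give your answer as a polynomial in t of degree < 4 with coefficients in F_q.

e_{17} is bilinear + alternating on E[17], so e_{17}(12*P + 12*Q, 7*P + 9*Q) = e_{17}(P,Q)^(12*9-12*7).
det(M) mod 17 = 7; its inverse in (Z/17)^* is 5 (check: 7*5 mod 17 = 1).
Miller loop for e_{17} over F_{198464481341821^4}: bits of 17 = 10001; 4 double steps + 1 add steps, l/v at each.
The quotient is 155133394106096 + 103172386487988*t + 2242769428434*t^2 + 124788275270296*t^3.
(155133394106096 + 103172386487988*t + 2242769428434*t^2 + 124788275270296*t^3)^{5} mod (198464481341821,f) = 174580543500085 + 103407412469730*t + 79955365135728*t^2 + 144629996942079*t^3.

174580543500085 + 103407412469730*t + 79955365135728*t^2 + 144629996942079*t^3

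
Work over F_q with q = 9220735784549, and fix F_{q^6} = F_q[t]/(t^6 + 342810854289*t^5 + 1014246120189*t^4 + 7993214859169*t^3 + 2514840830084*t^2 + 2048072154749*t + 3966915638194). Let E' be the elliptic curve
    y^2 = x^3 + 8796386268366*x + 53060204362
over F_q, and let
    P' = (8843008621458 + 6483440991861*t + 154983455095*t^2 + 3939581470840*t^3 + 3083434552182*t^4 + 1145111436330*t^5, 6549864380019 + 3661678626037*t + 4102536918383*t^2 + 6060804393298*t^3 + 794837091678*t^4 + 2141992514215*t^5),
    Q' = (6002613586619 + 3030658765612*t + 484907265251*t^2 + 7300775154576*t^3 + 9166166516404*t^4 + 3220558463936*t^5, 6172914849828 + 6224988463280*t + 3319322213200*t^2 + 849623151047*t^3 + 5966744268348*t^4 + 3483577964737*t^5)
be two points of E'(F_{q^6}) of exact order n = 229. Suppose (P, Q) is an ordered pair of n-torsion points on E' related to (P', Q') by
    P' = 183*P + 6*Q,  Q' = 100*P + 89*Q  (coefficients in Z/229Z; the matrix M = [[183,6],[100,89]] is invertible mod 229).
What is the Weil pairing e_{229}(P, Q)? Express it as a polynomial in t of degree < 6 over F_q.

Since e_{229}(P,P)=e_{229}(Q,Q)=1 and e_{229}(Q,P)=e_{229}(P,Q)^{-1}, expanding e_{229}(183*P + 6*Q,100*P + 89*Q) leaves e(P,Q)^det(M).
Hence e(P,Q) = e(P',Q')^{2} where 2 = 115^{-1} mod 229.
8-bit Miller (11100101) on E'/F_{9220735784549} with a'=8796386268366, b'=53060204362: accumulate tangent/chord ratios at Q'+S and P'+S'.
So e_{229}(P',Q') = 5669349111422 + 5646319462453*t + 9176243488956*t^2 + 4034318151838*t^3 + 6657274812925*t^4 + 7346401793230*t^5.
Hence e(P,Q) = 2310710646136 + 6643417317004*t + 5301559243136*t^2 + 9044638627725*t^3 + 2613049566154*t^4 + 1276099082145*t^5 in F_{9220735784549^6}^*.

2310710646136 + 6643417317004*t + 5301559243136*t^2 + 9044638627725*t^3 + 2613049566154*t^4 + 1276099082145*t^5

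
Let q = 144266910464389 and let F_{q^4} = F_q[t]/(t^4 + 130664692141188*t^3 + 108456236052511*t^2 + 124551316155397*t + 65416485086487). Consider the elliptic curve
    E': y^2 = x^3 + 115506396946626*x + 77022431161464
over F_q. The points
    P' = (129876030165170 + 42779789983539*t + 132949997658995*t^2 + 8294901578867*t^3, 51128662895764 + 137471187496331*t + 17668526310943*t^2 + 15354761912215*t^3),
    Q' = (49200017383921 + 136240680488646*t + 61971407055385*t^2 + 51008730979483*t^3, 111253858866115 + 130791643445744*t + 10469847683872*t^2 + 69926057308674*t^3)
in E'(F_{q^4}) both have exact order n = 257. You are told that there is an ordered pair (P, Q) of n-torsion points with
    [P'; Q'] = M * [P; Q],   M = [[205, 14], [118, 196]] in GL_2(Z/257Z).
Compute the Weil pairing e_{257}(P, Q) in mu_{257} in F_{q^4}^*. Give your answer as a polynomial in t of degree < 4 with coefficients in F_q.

Under M = [[205,14],[118,196]] in GL_2(Z/257), e_{257}(P',Q') = e_{257}(P,Q)^(205*196-14*118 mod 257).
det(M) mod 257 = 235; its inverse in (Z/257)^* is 35 (check: 235*35 mod 257 = 1).
Run Miller on y^2=x^3+115506396946626*x+77022431161464 over F_{144266910464389}: ladder 100000001 (9 bits); e = f_P(D_Q)/f_Q(D_P).
So e_{257}(P',Q') = 85745464264316 + 110727528246304*t + 58458031886229*t^2 + 98728697355220*t^3.
(85745464264316 + 110727528246304*t + 58458031886229*t^2 + 98728697355220*t^3)^{35} mod (144266910464389,f) = 84060520900589 + 121641395255100*t + 75870448072271*t^2 + 125350899218575*t^3.

84060520900589 + 121641395255100*t + 75870448072271*t^2 + 125350899218575*t^3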